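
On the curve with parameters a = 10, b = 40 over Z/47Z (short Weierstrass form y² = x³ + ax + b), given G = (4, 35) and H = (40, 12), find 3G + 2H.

(6, 9)

First 3G:
Repeated addition: build up to 3G.
2G: tangent at (4, 35): λ = (3·4² + 10)/(2·35) ≡ 11/23. 23⁻¹ ≡ 45 (mod 47) since 23·45 = 1035 ≡ 1, so λ ≡ 11·45 ≡ 25.
  x = λ² - 4 - 4 = 625 - 8 ≡ 6; y = λ·(4 - 6) - 35 ≡ 9. → (6, 9)
3G: (6, 9) + (4, 35). λ = (35 - 9)/(4 - 6) ≡ 26/45 mod 47. 45⁻¹ ≡ 23 (mod 47), so λ ≡ 34.
  x = λ² - 6 - 4 = 1156 - 10 ≡ 18; y = λ·(6 - 18) - 9 ≡ 6. → (18, 6)
3G = (18, 6).
Next 2H:
Repeated addition: build up to 2H.
2H: tangent at (40, 12): λ = (3·40² + 10)/(2·12) ≡ 16/24. 24⁻¹ ≡ 2 (mod 47), so λ ≡ 16·2 ≡ 32.
  x = λ² - 40 - 40 = 1024 - 80 ≡ 4; y = λ·(40 - 4) - 12 ≡ 12. → (4, 12)
2H = (4, 12).
Finally 3G + 2H:
(18, 6) + (4, 12). λ = (12 - 6)/(4 - 18) ≡ 6/33 mod 47. 33⁻¹ ≡ 10 (mod 47), so λ ≡ 13.
  x = λ² - 18 - 4 = 169 - 22 ≡ 6; y = λ·(18 - 6) - 6 ≡ 9. → (6, 9)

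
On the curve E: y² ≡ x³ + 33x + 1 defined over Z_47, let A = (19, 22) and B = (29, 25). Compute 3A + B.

(46, 25)

First 3A:
Repeated addition: build up to 3A.
2A: tangent at (19, 22): λ = (3·19² + 33)/(2·22) ≡ 35/44. 44⁻¹ ≡ 31 (mod 47), so λ ≡ 35·31 ≡ 4.
  x = λ² - 19 - 19 = 16 - 38 ≡ 25; y = λ·(19 - 25) - 22 ≡ 1. → (25, 1)
3A: (25, 1) + (19, 22). λ = (22 - 1)/(19 - 25) ≡ 21/41 mod 47. 41⁻¹ ≡ 39 (mod 47), so λ ≡ 20.
  x = λ² - 25 - 19 = 400 - 44 ≡ 27; y = λ·(25 - 27) - 1 ≡ 6. → (27, 6)
3A = (27, 6).
Finally 3A + B:
(27, 6) + (29, 25). λ = (25 - 6)/(29 - 27) ≡ 19/2 mod 47. 2⁻¹ ≡ 24 (mod 47), so λ ≡ 33.
  x = λ² - 27 - 29 = 1089 - 56 ≡ 46; y = λ·(27 - 46) - 6 ≡ 25. → (46, 25)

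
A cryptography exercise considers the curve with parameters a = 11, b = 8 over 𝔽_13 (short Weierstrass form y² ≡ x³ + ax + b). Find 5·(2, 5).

Write P = (2, 5).
Double-and-add on 5 = (101)₂. Start with P = (2, 5) for the leading 1-bit.
double: tangent at (2, 5): λ = (3·2² + 11)/(2·5) ≡ 10/10. 10⁻¹ ≡ 4 (mod 13), so λ ≡ 10·4 ≡ 1.
  x = λ² - 2 - 2 = 1 - 4 ≡ 10; y = λ·(2 - 10) - 5 ≡ 0. → (10, 0)
double: (10, 0) + (10, 0): same x and y₁ ≡ -y₂, so the sum is ∞.
add P: ∞ + (2, 5) = (2, 5) (identity).

(2, 5)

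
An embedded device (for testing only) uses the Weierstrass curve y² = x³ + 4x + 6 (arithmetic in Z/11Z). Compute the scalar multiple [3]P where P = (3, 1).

(7, 5)

Repeated addition: build up to 3P.
2P: tangent at (3, 1): λ = (3·3² + 4)/(2·1) ≡ 9/2. 2⁻¹ ≡ 6 (mod 11), so λ ≡ 9·6 ≡ 10.
  x = λ² - 3 - 3 = 100 - 6 ≡ 6; y = λ·(3 - 6) - 1 ≡ 2. → (6, 2)
3P: (6, 2) + (3, 1). λ = (1 - 2)/(3 - 6) ≡ 10/8 mod 11. 8⁻¹ ≡ 7 (mod 11), so λ ≡ 4.
  x = λ² - 6 - 3 = 16 - 9 ≡ 7; y = λ·(6 - 7) - 2 ≡ 5. → (7, 5)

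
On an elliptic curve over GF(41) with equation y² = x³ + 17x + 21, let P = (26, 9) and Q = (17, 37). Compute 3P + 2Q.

First 3P:
Repeated addition: build up to 3P.
2P: tangent at (26, 9): λ = (3·26² + 17)/(2·9) ≡ 36/18. 18⁻¹ ≡ 16 (mod 41), so λ ≡ 36·16 ≡ 2.
  x = λ² - 26 - 26 = 4 - 52 ≡ 34; y = λ·(26 - 34) - 9 ≡ 16. → (34, 16)
3P: (34, 16) + (26, 9). λ = (9 - 16)/(26 - 34) ≡ 34/33 mod 41. 33⁻¹ ≡ 5 (mod 41) since 33·5 = 165 ≡ 1, so λ ≡ 6.
  x = λ² - 34 - 26 = 36 - 60 ≡ 17; y = λ·(34 - 17) - 16 ≡ 4. → (17, 4)
3P = (17, 4).
Next 2Q:
Repeated addition: build up to 2Q.
2Q: tangent at (17, 37): λ = (3·17² + 17)/(2·37) ≡ 23/33. 33⁻¹ ≡ 5 (mod 41) since 33·5 = 165 ≡ 1, so λ ≡ 23·5 ≡ 33.
  x = λ² - 17 - 17 = 1089 - 34 ≡ 30; y = λ·(17 - 30) - 37 ≡ 26. → (30, 26)
2Q = (30, 26).
Finally 3P + 2Q:
(17, 4) + (30, 26). λ = (26 - 4)/(30 - 17) ≡ 22/13 mod 41. 13⁻¹ ≡ 19 (mod 41) since 13·19 = 247 ≡ 1, so λ ≡ 8.
  x = λ² - 17 - 30 = 64 - 47 ≡ 17; y = λ·(17 - 17) - 4 ≡ 37. → (17, 37)

(17, 37)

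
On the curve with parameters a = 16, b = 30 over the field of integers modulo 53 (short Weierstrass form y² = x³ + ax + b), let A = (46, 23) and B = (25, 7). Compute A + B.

(22, 18)

(46, 23) + (25, 7). λ = (7 - 23)/(25 - 46) ≡ 37/32 mod 53. 32⁻¹ ≡ 5 (mod 53), so λ ≡ 26.
  x = λ² - 46 - 25 = 676 - 71 ≡ 22; y = λ·(46 - 22) - 23 ≡ 18. → (22, 18)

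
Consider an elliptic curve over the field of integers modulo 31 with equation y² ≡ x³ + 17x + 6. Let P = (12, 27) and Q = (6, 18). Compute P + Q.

(23, 3)

(12, 27) + (6, 18). λ = (18 - 27)/(6 - 12) ≡ 22/25 mod 31. 25⁻¹ ≡ 5 (mod 31), so λ ≡ 17.
  x = λ² - 12 - 6 = 289 - 18 ≡ 23; y = λ·(12 - 23) - 27 ≡ 3. → (23, 3)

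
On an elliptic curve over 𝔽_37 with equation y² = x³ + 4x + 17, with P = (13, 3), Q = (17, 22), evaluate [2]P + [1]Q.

(18, 36)

First 2P:
Repeated addition: build up to 2P.
2P: tangent at (13, 3): λ = (3·13² + 4)/(2·3) ≡ 30/6. 6⁻¹ ≡ 31 (mod 37) since 6·31 = 186 ≡ 1, so λ ≡ 30·31 ≡ 5.
  x = λ² - 13 - 13 = 25 - 26 ≡ 36; y = λ·(13 - 36) - 3 ≡ 30. → (36, 30)
2P = (36, 30).
Finally 2P + Q:
(36, 30) + (17, 22). λ = (22 - 30)/(17 - 36) ≡ 29/18 mod 37. 18⁻¹ ≡ 35 (mod 37), so λ ≡ 16.
  x = λ² - 36 - 17 = 256 - 53 ≡ 18; y = λ·(36 - 18) - 30 ≡ 36. → (18, 36)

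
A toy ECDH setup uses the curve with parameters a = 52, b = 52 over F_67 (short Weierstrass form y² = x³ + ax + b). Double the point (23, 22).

(56, 5)

tangent at (23, 22): λ = (3·23² + 52)/(2·22) ≡ 31/44. 44⁻¹ ≡ 32 (mod 67) since 44·32 = 1408 ≡ 1, so λ ≡ 31·32 ≡ 54.
  x = λ² - 23 - 23 = 2916 - 46 ≡ 56; y = λ·(23 - 56) - 22 ≡ 5. → (56, 5)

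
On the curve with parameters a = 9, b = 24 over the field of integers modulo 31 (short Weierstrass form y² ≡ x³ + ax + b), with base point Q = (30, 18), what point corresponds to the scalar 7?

Double-and-add on 7 = (111)₂. Start with Q = (30, 18) for the leading 1-bit.
double: tangent at (30, 18): λ = (3·30² + 9)/(2·18) ≡ 12/5. 5⁻¹ ≡ 25 (mod 31), so λ ≡ 12·25 ≡ 21.
  x = λ² - 30 - 30 = 441 - 60 ≡ 9; y = λ·(30 - 9) - 18 ≡ 20. → (9, 20)
add Q: (9, 20) + (30, 18). λ = (18 - 20)/(30 - 9) ≡ 29/21 mod 31. 21⁻¹ ≡ 3 (mod 31) since 21·3 = 63 ≡ 1, so λ ≡ 25.
  x = λ² - 9 - 30 = 625 - 39 ≡ 28; y = λ·(9 - 28) - 20 ≡ 1. → (28, 1)
double: tangent at (28, 1): λ = (3·28² + 9)/(2·1) ≡ 5/2. 2⁻¹ ≡ 16 (mod 31) since 2·16 = 32 ≡ 1, so λ ≡ 5·16 ≡ 18.
  x = λ² - 28 - 28 = 324 - 56 ≡ 20; y = λ·(28 - 20) - 1 ≡ 19. → (20, 19)
add Q: (20, 19) + (30, 18). λ = (18 - 19)/(30 - 20) ≡ 30/10 mod 31. 10⁻¹ ≡ 28 (mod 31), so λ ≡ 3.
  x = λ² - 20 - 30 = 9 - 50 ≡ 21; y = λ·(20 - 21) - 19 ≡ 9. → (21, 9)

(21, 9)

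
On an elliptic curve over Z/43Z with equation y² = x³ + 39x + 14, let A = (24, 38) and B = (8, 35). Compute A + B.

(28, 15)

(24, 38) + (8, 35). λ = (35 - 38)/(8 - 24) ≡ 40/27 mod 43. 27⁻¹ ≡ 8 (mod 43), so λ ≡ 19.
  x = λ² - 24 - 8 = 361 - 32 ≡ 28; y = λ·(24 - 28) - 38 ≡ 15. → (28, 15)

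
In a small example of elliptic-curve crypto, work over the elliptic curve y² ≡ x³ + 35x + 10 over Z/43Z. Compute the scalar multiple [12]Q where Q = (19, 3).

Double-and-add on 12 = (1100)₂. Start with Q = (19, 3) for the leading 1-bit.
double: tangent at (19, 3): λ = (3·19² + 35)/(2·3) ≡ 0/6. 6⁻¹ ≡ 36 (mod 43), so λ ≡ 0·36 ≡ 0.
  x = λ² - 19 - 19 = 0 - 38 ≡ 5; y = λ·(19 - 5) - 3 ≡ 40. → (5, 40)
add Q: (5, 40) + (19, 3). λ = (3 - 40)/(19 - 5) ≡ 6/14 mod 43. 14⁻¹ ≡ 40 (mod 43) since 14·40 = 560 ≡ 1, so λ ≡ 25.
  x = λ² - 5 - 19 = 625 - 24 ≡ 42; y = λ·(5 - 42) - 40 ≡ 24. → (42, 24)
double: tangent at (42, 24): λ = (3·42² + 35)/(2·24) ≡ 38/5. 5⁻¹ ≡ 26 (mod 43), so λ ≡ 38·26 ≡ 42.
  x = λ² - 42 - 42 = 1764 - 84 ≡ 3; y = λ·(42 - 3) - 24 ≡ 23. → (3, 23)
double: tangent at (3, 23): λ = (3·3² + 35)/(2·23) ≡ 19/3. 3⁻¹ ≡ 29 (mod 43), so λ ≡ 19·29 ≡ 35.
  x = λ² - 3 - 3 = 1225 - 6 ≡ 15; y = λ·(3 - 15) - 23 ≡ 30. → (15, 30)

(15, 30)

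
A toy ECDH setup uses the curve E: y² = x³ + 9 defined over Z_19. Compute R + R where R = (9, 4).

tangent at (9, 4): λ = (3·9² + 0)/(2·4) ≡ 15/8. 8⁻¹ ≡ 12 (mod 19), so λ ≡ 15·12 ≡ 9.
  x = λ² - 9 - 9 = 81 - 18 ≡ 6; y = λ·(9 - 6) - 4 ≡ 4. → (6, 4)

(6, 4)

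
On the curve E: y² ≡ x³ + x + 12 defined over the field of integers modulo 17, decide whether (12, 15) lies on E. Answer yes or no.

y² = 15² ≡ 4; x³ + 1x + 12 = 1752 ≡ 1 (mod 17). 4 ≠ 1.

no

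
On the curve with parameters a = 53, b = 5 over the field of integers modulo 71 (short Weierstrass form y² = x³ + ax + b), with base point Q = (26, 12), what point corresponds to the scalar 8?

(29, 67)

Double-and-add on 8 = (1000)₂. Start with Q = (26, 12) for the leading 1-bit.
double: tangent at (26, 12): λ = (3·26² + 53)/(2·12) ≡ 22/24. 24⁻¹ ≡ 3 (mod 71), so λ ≡ 22·3 ≡ 66.
  x = λ² - 26 - 26 = 4356 - 52 ≡ 44; y = λ·(26 - 44) - 12 ≡ 7. → (44, 7)
double: tangent at (44, 7): λ = (3·44² + 53)/(2·7) ≡ 39/14. 14⁻¹ ≡ 66 (mod 71), so λ ≡ 39·66 ≡ 18.
  x = λ² - 44 - 44 = 324 - 88 ≡ 23; y = λ·(44 - 23) - 7 ≡ 16. → (23, 16)
double: tangent at (23, 16): λ = (3·23² + 53)/(2·16) ≡ 7/32. 32⁻¹ ≡ 20 (mod 71), so λ ≡ 7·20 ≡ 69.
  x = λ² - 23 - 23 = 4761 - 46 ≡ 29; y = λ·(23 - 29) - 16 ≡ 67. → (29, 67)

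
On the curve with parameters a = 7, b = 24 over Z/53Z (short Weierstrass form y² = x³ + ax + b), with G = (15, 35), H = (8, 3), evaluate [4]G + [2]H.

(4, 13)

First 4G:
Double-and-add on 4 = (100)₂. Start with G = (15, 35) for the leading 1-bit.
double: tangent at (15, 35): λ = (3·15² + 7)/(2·35) ≡ 46/17. 17⁻¹ ≡ 25 (mod 53) since 17·25 = 425 ≡ 1, so λ ≡ 46·25 ≡ 37.
  x = λ² - 15 - 15 = 1369 - 30 ≡ 14; y = λ·(15 - 14) - 35 ≡ 2. → (14, 2)
double: tangent at (14, 2): λ = (3·14² + 7)/(2·2) ≡ 12/4. 4⁻¹ ≡ 40 (mod 53) since 4·40 = 160 ≡ 1, so λ ≡ 12·40 ≡ 3.
  x = λ² - 14 - 14 = 9 - 28 ≡ 34; y = λ·(14 - 34) - 2 ≡ 44. → (34, 44)
4G = (34, 44).
Next 2H:
Repeated addition: build up to 2H.
2H: tangent at (8, 3): λ = (3·8² + 7)/(2·3) ≡ 40/6. 6⁻¹ ≡ 9 (mod 53), so λ ≡ 40·9 ≡ 42.
  x = λ² - 8 - 8 = 1764 - 16 ≡ 52; y = λ·(8 - 52) - 3 ≡ 4. → (52, 4)
2H = (52, 4).
Finally 4G + 2H:
(34, 44) + (52, 4). λ = (4 - 44)/(52 - 34) ≡ 13/18 mod 53. 18⁻¹ ≡ 3 (mod 53), so λ ≡ 39.
  x = λ² - 34 - 52 = 1521 - 86 ≡ 4; y = λ·(34 - 4) - 44 ≡ 13. → (4, 13)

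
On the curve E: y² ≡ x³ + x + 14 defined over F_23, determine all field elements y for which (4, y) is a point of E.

x³ + 1x + 14 = 82 ≡ 13 (mod 23).
Square roots of 13 mod 23: 6 and 17 (since 6² = 36 ≡ 13).

6, 17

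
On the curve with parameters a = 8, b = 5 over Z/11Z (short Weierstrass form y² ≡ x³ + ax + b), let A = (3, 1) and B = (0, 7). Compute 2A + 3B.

First 2A:
Repeated addition: build up to 2A.
2A: tangent at (3, 1): λ = (3·3² + 8)/(2·1) ≡ 2/2. 2⁻¹ ≡ 6 (mod 11), so λ ≡ 2·6 ≡ 1.
  x = λ² - 3 - 3 = 1 - 6 ≡ 6; y = λ·(3 - 6) - 1 ≡ 7. → (6, 7)
2A = (6, 7).
Next 3B:
Repeated addition: build up to 3B.
2B: tangent at (0, 7): λ = (3·0² + 8)/(2·7) ≡ 8/3. 3⁻¹ ≡ 4 (mod 11) since 3·4 = 12 ≡ 1, so λ ≡ 8·4 ≡ 10.
  x = λ² - 0 - 0 = 100 - 0 ≡ 1; y = λ·(0 - 1) - 7 ≡ 5. → (1, 5)
3B: (1, 5) + (0, 7). λ = (7 - 5)/(0 - 1) ≡ 2/10 mod 11. 10⁻¹ ≡ 10 (mod 11), so λ ≡ 9.
  x = λ² - 1 - 0 = 81 - 1 ≡ 3; y = λ·(1 - 3) - 5 ≡ 10. → (3, 10)
3B = (3, 10).
Finally 2A + 3B:
(6, 7) + (3, 10). λ = (10 - 7)/(3 - 6) ≡ 3/8 mod 11. 8⁻¹ ≡ 7 (mod 11), so λ ≡ 10.
  x = λ² - 6 - 3 = 100 - 9 ≡ 3; y = λ·(6 - 3) - 7 ≡ 1. → (3, 1)

(3, 1)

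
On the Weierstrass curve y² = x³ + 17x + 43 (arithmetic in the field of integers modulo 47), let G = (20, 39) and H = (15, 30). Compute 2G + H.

(9, 19)

First 2G:
Repeated addition: build up to 2G.
2G: tangent at (20, 39): λ = (3·20² + 17)/(2·39) ≡ 42/31. 31⁻¹ ≡ 44 (mod 47) since 31·44 = 1364 ≡ 1, so λ ≡ 42·44 ≡ 15.
  x = λ² - 20 - 20 = 225 - 40 ≡ 44; y = λ·(20 - 44) - 39 ≡ 24. → (44, 24)
2G = (44, 24).
Finally 2G + H:
(44, 24) + (15, 30). λ = (30 - 24)/(15 - 44) ≡ 6/18 mod 47. 18⁻¹ ≡ 34 (mod 47) since 18·34 = 612 ≡ 1, so λ ≡ 16.
  x = λ² - 44 - 15 = 256 - 59 ≡ 9; y = λ·(44 - 9) - 24 ≡ 19. → (9, 19)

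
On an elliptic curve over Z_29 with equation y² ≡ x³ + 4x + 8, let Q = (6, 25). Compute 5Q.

(4, 1)

Repeated addition: build up to 5Q.
2Q: tangent at (6, 25): λ = (3·6² + 4)/(2·25) ≡ 25/21. 21⁻¹ ≡ 18 (mod 29) since 21·18 = 378 ≡ 1, so λ ≡ 25·18 ≡ 15.
  x = λ² - 6 - 6 = 225 - 12 ≡ 10; y = λ·(6 - 10) - 25 ≡ 2. → (10, 2)
3Q: (10, 2) + (6, 25). λ = (25 - 2)/(6 - 10) ≡ 23/25 mod 29. 25⁻¹ ≡ 7 (mod 29), so λ ≡ 16.
  x = λ² - 10 - 6 = 256 - 16 ≡ 8; y = λ·(10 - 8) - 2 ≡ 1. → (8, 1)
4Q: (8, 1) + (6, 25). λ = (25 - 1)/(6 - 8) ≡ 24/27 mod 29. 27⁻¹ ≡ 14 (mod 29), so λ ≡ 17.
  x = λ² - 8 - 6 = 289 - 14 ≡ 14; y = λ·(8 - 14) - 1 ≡ 13. → (14, 13)
5Q: (14, 13) + (6, 25). λ = (25 - 13)/(6 - 14) ≡ 12/21 mod 29. 21⁻¹ ≡ 18 (mod 29) since 21·18 = 378 ≡ 1, so λ ≡ 13.
  x = λ² - 14 - 6 = 169 - 20 ≡ 4; y = λ·(14 - 4) - 13 ≡ 1. → (4, 1)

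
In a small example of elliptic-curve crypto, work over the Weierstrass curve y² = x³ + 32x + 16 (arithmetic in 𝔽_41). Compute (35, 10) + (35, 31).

O

The two points share x = 35 and their y-coordinates satisfy 10 + 31 ≡ 0 (mod 41), so they are inverses. Their sum is O.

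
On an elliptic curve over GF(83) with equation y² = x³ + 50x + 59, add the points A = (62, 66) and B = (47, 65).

(12, 48)

(62, 66) + (47, 65). λ = (65 - 66)/(47 - 62) ≡ 82/68 mod 83. 68⁻¹ ≡ 11 (mod 83), so λ ≡ 72.
  x = λ² - 62 - 47 = 5184 - 109 ≡ 12; y = λ·(62 - 12) - 66 ≡ 48. → (12, 48)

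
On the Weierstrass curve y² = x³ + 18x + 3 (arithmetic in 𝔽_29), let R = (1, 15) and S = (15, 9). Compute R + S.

(12, 27)

(1, 15) + (15, 9). λ = (9 - 15)/(15 - 1) ≡ 23/14 mod 29. 14⁻¹ ≡ 27 (mod 29), so λ ≡ 12.
  x = λ² - 1 - 15 = 144 - 16 ≡ 12; y = λ·(1 - 12) - 15 ≡ 27. → (12, 27)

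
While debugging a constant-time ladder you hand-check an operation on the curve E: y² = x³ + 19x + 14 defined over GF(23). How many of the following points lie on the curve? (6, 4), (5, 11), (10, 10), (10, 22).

(6, 4): 4² ≡ 16, rhs ≡ 22 → off.
(5, 11): 11² ≡ 6, rhs ≡ 4 → off.
(10, 10): 10² ≡ 8, rhs ≡ 8 → on.
(10, 22): 22² ≡ 1, rhs ≡ 8 → off.

1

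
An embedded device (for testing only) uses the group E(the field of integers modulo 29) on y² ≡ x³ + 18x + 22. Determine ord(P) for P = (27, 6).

2P: tangent at (27, 6): λ = (3·27² + 18)/(2·6) ≡ 1/12. 12⁻¹ ≡ 17 (mod 29), so λ ≡ 1·17 ≡ 17.
  x = λ² - 27 - 27 = 289 - 54 ≡ 3; y = λ·(27 - 3) - 6 ≡ 25. → (3, 25)
3P: (3, 25) + (27, 6). λ = (6 - 25)/(27 - 3) ≡ 10/24 mod 29. 24⁻¹ ≡ 23 (mod 29) since 24·23 = 552 ≡ 1, so λ ≡ 27.
  x = λ² - 3 - 27 = 729 - 30 ≡ 3; y = λ·(3 - 3) - 25 ≡ 4. → (3, 4)
4P: (3, 4) + (27, 6). λ = (6 - 4)/(27 - 3) ≡ 2/24 mod 29. 24⁻¹ ≡ 23 (mod 29), so λ ≡ 17.
  x = λ² - 3 - 27 = 289 - 30 ≡ 27; y = λ·(3 - 27) - 4 ≡ 23. → (27, 23)
5P: (27, 23) + (27, 6): same x and y₁ ≡ -y₂, so the sum is O.
5P = O, so the order is 5.

5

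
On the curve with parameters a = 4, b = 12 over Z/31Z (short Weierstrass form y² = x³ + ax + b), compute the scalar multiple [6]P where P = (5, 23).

Repeated addition: build up to 6P.
2P: tangent at (5, 23): λ = (3·5² + 4)/(2·23) ≡ 17/15. 15⁻¹ ≡ 29 (mod 31) since 15·29 = 435 ≡ 1, so λ ≡ 17·29 ≡ 28.
  x = λ² - 5 - 5 = 784 - 10 ≡ 30; y = λ·(5 - 30) - 23 ≡ 21. → (30, 21)
3P: (30, 21) + (5, 23). λ = (23 - 21)/(5 - 30) ≡ 2/6 mod 31. 6⁻¹ ≡ 26 (mod 31) since 6·26 = 156 ≡ 1, so λ ≡ 21.
  x = λ² - 30 - 5 = 441 - 35 ≡ 3; y = λ·(30 - 3) - 21 ≡ 19. → (3, 19)
4P: (3, 19) + (5, 23). λ = (23 - 19)/(5 - 3) ≡ 4/2 mod 31. 2⁻¹ ≡ 16 (mod 31), so λ ≡ 2.
  x = λ² - 3 - 5 = 4 - 8 ≡ 27; y = λ·(3 - 27) - 19 ≡ 26. → (27, 26)
5P: (27, 26) + (5, 23). λ = (23 - 26)/(5 - 27) ≡ 28/9 mod 31. 9⁻¹ ≡ 7 (mod 31), so λ ≡ 10.
  x = λ² - 27 - 5 = 100 - 32 ≡ 6; y = λ·(27 - 6) - 26 ≡ 29. → (6, 29)
6P: (6, 29) + (5, 23). λ = (23 - 29)/(5 - 6) ≡ 25/30 mod 31. 30⁻¹ ≡ 30 (mod 31), so λ ≡ 6.
  x = λ² - 6 - 5 = 36 - 11 ≡ 25; y = λ·(6 - 25) - 29 ≡ 12. → (25, 12)

(25, 12)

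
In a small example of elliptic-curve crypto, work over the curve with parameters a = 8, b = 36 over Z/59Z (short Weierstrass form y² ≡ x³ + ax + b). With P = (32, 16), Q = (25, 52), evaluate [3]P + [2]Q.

(22, 57)

First 3P:
Repeated addition: build up to 3P.
2P: tangent at (32, 16): λ = (3·32² + 8)/(2·16) ≡ 12/32. 32⁻¹ ≡ 24 (mod 59) since 32·24 = 768 ≡ 1, so λ ≡ 12·24 ≡ 52.
  x = λ² - 32 - 32 = 2704 - 64 ≡ 44; y = λ·(32 - 44) - 16 ≡ 9. → (44, 9)
3P: (44, 9) + (32, 16). λ = (16 - 9)/(32 - 44) ≡ 7/47 mod 59. 47⁻¹ ≡ 54 (mod 59) since 47·54 = 2538 ≡ 1, so λ ≡ 24.
  x = λ² - 44 - 32 = 576 - 76 ≡ 28; y = λ·(44 - 28) - 9 ≡ 21. → (28, 21)
3P = (28, 21).
Next 2Q:
Repeated addition: build up to 2Q.
2Q: tangent at (25, 52): λ = (3·25² + 8)/(2·52) ≡ 54/45. 45⁻¹ ≡ 21 (mod 59), so λ ≡ 54·21 ≡ 13.
  x = λ² - 25 - 25 = 169 - 50 ≡ 1; y = λ·(25 - 1) - 52 ≡ 24. → (1, 24)
2Q = (1, 24).
Finally 3P + 2Q:
(28, 21) + (1, 24). λ = (24 - 21)/(1 - 28) ≡ 3/32 mod 59. 32⁻¹ ≡ 24 (mod 59), so λ ≡ 13.
  x = λ² - 28 - 1 = 169 - 29 ≡ 22; y = λ·(28 - 22) - 21 ≡ 57. → (22, 57)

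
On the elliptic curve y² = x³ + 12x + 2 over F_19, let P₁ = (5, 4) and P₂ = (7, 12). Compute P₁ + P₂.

(4, 0)

(5, 4) + (7, 12). λ = (12 - 4)/(7 - 5) ≡ 8/2 mod 19. 2⁻¹ ≡ 10 (mod 19), so λ ≡ 4.
  x = λ² - 5 - 7 = 16 - 12 ≡ 4; y = λ·(5 - 4) - 4 ≡ 0. → (4, 0)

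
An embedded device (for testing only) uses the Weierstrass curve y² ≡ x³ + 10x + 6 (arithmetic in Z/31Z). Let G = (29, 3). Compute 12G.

Repeated addition: build up to 12G.
2G: tangent at (29, 3): λ = (3·29² + 10)/(2·3) ≡ 22/6. 6⁻¹ ≡ 26 (mod 31), so λ ≡ 22·26 ≡ 14.
  x = λ² - 29 - 29 = 196 - 58 ≡ 14; y = λ·(29 - 14) - 3 ≡ 21. → (14, 21)
3G: (14, 21) + (29, 3). λ = (3 - 21)/(29 - 14) ≡ 13/15 mod 31. 15⁻¹ ≡ 29 (mod 31), so λ ≡ 5.
  x = λ² - 14 - 29 = 25 - 43 ≡ 13; y = λ·(14 - 13) - 21 ≡ 15. → (13, 15)
4G: (13, 15) + (29, 3). λ = (3 - 15)/(29 - 13) ≡ 19/16 mod 31. 16⁻¹ ≡ 2 (mod 31) since 16·2 = 32 ≡ 1, so λ ≡ 7.
  x = λ² - 13 - 29 = 49 - 42 ≡ 7; y = λ·(13 - 7) - 15 ≡ 27. → (7, 27)
5G: (7, 27) + (29, 3). λ = (3 - 27)/(29 - 7) ≡ 7/22 mod 31. 22⁻¹ ≡ 24 (mod 31) since 22·24 = 528 ≡ 1, so λ ≡ 13.
  x = λ² - 7 - 29 = 169 - 36 ≡ 9; y = λ·(7 - 9) - 27 ≡ 9. → (9, 9)
6G: (9, 9) + (29, 3). λ = (3 - 9)/(29 - 9) ≡ 25/20 mod 31. 20⁻¹ ≡ 14 (mod 31), so λ ≡ 9.
  x = λ² - 9 - 29 = 81 - 38 ≡ 12; y = λ·(9 - 12) - 9 ≡ 26. → (12, 26)
7G: (12, 26) + (29, 3). λ = (3 - 26)/(29 - 12) ≡ 8/17 mod 31. 17⁻¹ ≡ 11 (mod 31), so λ ≡ 26.
  x = λ² - 12 - 29 = 676 - 41 ≡ 15; y = λ·(12 - 15) - 26 ≡ 20. → (15, 20)
8G: (15, 20) + (29, 3). λ = (3 - 20)/(29 - 15) ≡ 14/14 mod 31. 14⁻¹ ≡ 20 (mod 31), so λ ≡ 1.
  x = λ² - 15 - 29 = 1 - 44 ≡ 19; y = λ·(15 - 19) - 20 ≡ 7. → (19, 7)
9G: (19, 7) + (29, 3). λ = (3 - 7)/(29 - 19) ≡ 27/10 mod 31. 10⁻¹ ≡ 28 (mod 31) since 10·28 = 280 ≡ 1, so λ ≡ 12.
  x = λ² - 19 - 29 = 144 - 48 ≡ 3; y = λ·(19 - 3) - 7 ≡ 30. → (3, 30)
10G: (3, 30) + (29, 3). λ = (3 - 30)/(29 - 3) ≡ 4/26 mod 31. 26⁻¹ ≡ 6 (mod 31) since 26·6 = 156 ≡ 1, so λ ≡ 24.
  x = λ² - 3 - 29 = 576 - 32 ≡ 17; y = λ·(3 - 17) - 30 ≡ 6. → (17, 6)
11G: (17, 6) + (29, 3). λ = (3 - 6)/(29 - 17) ≡ 28/12 mod 31. 12⁻¹ ≡ 13 (mod 31), so λ ≡ 23.
  x = λ² - 17 - 29 = 529 - 46 ≡ 18; y = λ·(17 - 18) - 6 ≡ 2. → (18, 2)
12G: (18, 2) + (29, 3). λ = (3 - 2)/(29 - 18) ≡ 1/11 mod 31. 11⁻¹ ≡ 17 (mod 31), so λ ≡ 17.
  x = λ² - 18 - 29 = 289 - 47 ≡ 25; y = λ·(18 - 25) - 2 ≡ 3. → (25, 3)

(25, 3)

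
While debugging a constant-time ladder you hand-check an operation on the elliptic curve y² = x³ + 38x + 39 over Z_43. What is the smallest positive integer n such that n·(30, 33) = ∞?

12

2P: tangent at (30, 33): λ = (3·30² + 38)/(2·33) ≡ 29/23. 23⁻¹ ≡ 15 (mod 43), so λ ≡ 29·15 ≡ 5.
  x = λ² - 30 - 30 = 25 - 60 ≡ 8; y = λ·(30 - 8) - 33 ≡ 34. → (8, 34)
3P: (8, 34) + (30, 33). λ = (33 - 34)/(30 - 8) ≡ 42/22 mod 43. 22⁻¹ ≡ 2 (mod 43), so λ ≡ 41.
  x = λ² - 8 - 30 = 1681 - 38 ≡ 9; y = λ·(8 - 9) - 34 ≡ 11. → (9, 11)
4P: (9, 11) + (30, 33). λ = (33 - 11)/(30 - 9) ≡ 22/21 mod 43. 21⁻¹ ≡ 41 (mod 43), so λ ≡ 42.
  x = λ² - 9 - 30 = 1764 - 39 ≡ 5; y = λ·(9 - 5) - 11 ≡ 28. → (5, 28)
5P: (5, 28) + (30, 33). λ = (33 - 28)/(30 - 5) ≡ 5/25 mod 43. 25⁻¹ ≡ 31 (mod 43), so λ ≡ 26.
  x = λ² - 5 - 30 = 676 - 35 ≡ 39; y = λ·(5 - 39) - 28 ≡ 34. → (39, 34)
6P: (39, 34) + (30, 33). λ = (33 - 34)/(30 - 39) ≡ 42/34 mod 43. 34⁻¹ ≡ 19 (mod 43) since 34·19 = 646 ≡ 1, so λ ≡ 24.
  x = λ² - 39 - 30 = 576 - 69 ≡ 34; y = λ·(39 - 34) - 34 ≡ 0. → (34, 0)
7P: (34, 0) + (30, 33). λ = (33 - 0)/(30 - 34) ≡ 33/39 mod 43. 39⁻¹ ≡ 32 (mod 43), so λ ≡ 24.
  x = λ² - 34 - 30 = 576 - 64 ≡ 39; y = λ·(34 - 39) - 0 ≡ 9. → (39, 9)
8P: (39, 9) + (30, 33). λ = (33 - 9)/(30 - 39) ≡ 24/34 mod 43. 34⁻¹ ≡ 19 (mod 43), so λ ≡ 26.
  x = λ² - 39 - 30 = 676 - 69 ≡ 5; y = λ·(39 - 5) - 9 ≡ 15. → (5, 15)
9P: (5, 15) + (30, 33). λ = (33 - 15)/(30 - 5) ≡ 18/25 mod 43. 25⁻¹ ≡ 31 (mod 43) since 25·31 = 775 ≡ 1, so λ ≡ 42.
  x = λ² - 5 - 30 = 1764 - 35 ≡ 9; y = λ·(5 - 9) - 15 ≡ 32. → (9, 32)
10P: (9, 32) + (30, 33). λ = (33 - 32)/(30 - 9) ≡ 1/21 mod 43. 21⁻¹ ≡ 41 (mod 43) since 21·41 = 861 ≡ 1, so λ ≡ 41.
  x = λ² - 9 - 30 = 1681 - 39 ≡ 8; y = λ·(9 - 8) - 32 ≡ 9. → (8, 9)
11P: (8, 9) + (30, 33). λ = (33 - 9)/(30 - 8) ≡ 24/22 mod 43. 22⁻¹ ≡ 2 (mod 43), so λ ≡ 5.
  x = λ² - 8 - 30 = 25 - 38 ≡ 30; y = λ·(8 - 30) - 9 ≡ 10. → (30, 10)
12P: (30, 10) + (30, 33): same x and y₁ ≡ -y₂, so the sum is ∞.
12P = ∞, so the order is 12.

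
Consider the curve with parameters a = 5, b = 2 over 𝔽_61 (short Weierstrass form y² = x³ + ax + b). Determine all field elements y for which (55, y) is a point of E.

0

x³ + 5x + 2 = 166652 ≡ 0 (mod 61).
Only y = 0 satisfies y² ≡ 0.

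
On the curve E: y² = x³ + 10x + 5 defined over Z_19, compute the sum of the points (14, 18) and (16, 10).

(5, 3)

(14, 18) + (16, 10). λ = (10 - 18)/(16 - 14) ≡ 11/2 mod 19. 2⁻¹ ≡ 10 (mod 19), so λ ≡ 15.
  x = λ² - 14 - 16 = 225 - 30 ≡ 5; y = λ·(14 - 5) - 18 ≡ 3. → (5, 3)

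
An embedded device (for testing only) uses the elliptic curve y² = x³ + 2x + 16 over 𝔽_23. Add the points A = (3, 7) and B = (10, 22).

(3, 7) + (10, 22). λ = (22 - 7)/(10 - 3) ≡ 15/7 mod 23. 7⁻¹ ≡ 10 (mod 23), so λ ≡ 12.
  x = λ² - 3 - 10 = 144 - 13 ≡ 16; y = λ·(3 - 16) - 7 ≡ 21. → (16, 21)

(16, 21)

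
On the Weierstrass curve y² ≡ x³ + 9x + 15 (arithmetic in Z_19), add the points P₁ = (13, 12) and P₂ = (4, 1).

(11, 1)

(13, 12) + (4, 1). λ = (1 - 12)/(4 - 13) ≡ 8/10 mod 19. 10⁻¹ ≡ 2 (mod 19) since 10·2 = 20 ≡ 1, so λ ≡ 16.
  x = λ² - 13 - 4 = 256 - 17 ≡ 11; y = λ·(13 - 11) - 12 ≡ 1. → (11, 1)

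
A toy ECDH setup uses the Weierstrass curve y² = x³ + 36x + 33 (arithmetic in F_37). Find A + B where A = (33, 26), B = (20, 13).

(33, 26) + (20, 13). λ = (13 - 26)/(20 - 33) ≡ 24/24 mod 37. 24⁻¹ ≡ 17 (mod 37), so λ ≡ 1.
  x = λ² - 33 - 20 = 1 - 53 ≡ 22; y = λ·(33 - 22) - 26 ≡ 22. → (22, 22)

(22, 22)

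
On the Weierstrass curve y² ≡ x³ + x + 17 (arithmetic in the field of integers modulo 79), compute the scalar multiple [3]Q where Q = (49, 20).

(1, 63)

Repeated addition: build up to 3Q.
2Q: tangent at (49, 20): λ = (3·49² + 1)/(2·20) ≡ 15/40. 40⁻¹ ≡ 2 (mod 79), so λ ≡ 15·2 ≡ 30.
  x = λ² - 49 - 49 = 900 - 98 ≡ 12; y = λ·(49 - 12) - 20 ≡ 63. → (12, 63)
3Q: (12, 63) + (49, 20). λ = (20 - 63)/(49 - 12) ≡ 36/37 mod 79. 37⁻¹ ≡ 47 (mod 79), so λ ≡ 33.
  x = λ² - 12 - 49 = 1089 - 61 ≡ 1; y = λ·(12 - 1) - 63 ≡ 63. → (1, 63)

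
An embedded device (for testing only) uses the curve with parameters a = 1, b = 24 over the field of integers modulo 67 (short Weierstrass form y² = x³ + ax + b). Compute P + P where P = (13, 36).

(0, 52)

tangent at (13, 36): λ = (3·13² + 1)/(2·36) ≡ 39/5. 5⁻¹ ≡ 27 (mod 67) since 5·27 = 135 ≡ 1, so λ ≡ 39·27 ≡ 48.
  x = λ² - 13 - 13 = 2304 - 26 ≡ 0; y = λ·(13 - 0) - 36 ≡ 52. → (0, 52)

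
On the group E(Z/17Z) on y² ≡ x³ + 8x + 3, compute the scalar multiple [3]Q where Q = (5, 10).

(12, 5)

Repeated addition: build up to 3Q.
2Q: tangent at (5, 10): λ = (3·5² + 8)/(2·10) ≡ 15/3. 3⁻¹ ≡ 6 (mod 17) since 3·6 = 18 ≡ 1, so λ ≡ 15·6 ≡ 5.
  x = λ² - 5 - 5 = 25 - 10 ≡ 15; y = λ·(5 - 15) - 10 ≡ 8. → (15, 8)
3Q: (15, 8) + (5, 10). λ = (10 - 8)/(5 - 15) ≡ 2/7 mod 17. 7⁻¹ ≡ 5 (mod 17) since 7·5 = 35 ≡ 1, so λ ≡ 10.
  x = λ² - 15 - 5 = 100 - 20 ≡ 12; y = λ·(15 - 12) - 8 ≡ 5. → (12, 5)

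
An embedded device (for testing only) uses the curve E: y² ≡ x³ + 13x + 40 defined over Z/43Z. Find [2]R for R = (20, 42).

tangent at (20, 42): λ = (3·20² + 13)/(2·42) ≡ 9/41. 41⁻¹ ≡ 21 (mod 43), so λ ≡ 9·21 ≡ 17.
  x = λ² - 20 - 20 = 289 - 40 ≡ 34; y = λ·(20 - 34) - 42 ≡ 21. → (34, 21)

(34, 21)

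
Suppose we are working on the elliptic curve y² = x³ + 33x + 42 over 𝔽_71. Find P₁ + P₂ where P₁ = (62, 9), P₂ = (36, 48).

(62, 9) + (36, 48). λ = (48 - 9)/(36 - 62) ≡ 39/45 mod 71. 45⁻¹ ≡ 30 (mod 71) since 45·30 = 1350 ≡ 1, so λ ≡ 34.
  x = λ² - 62 - 36 = 1156 - 98 ≡ 64; y = λ·(62 - 64) - 9 ≡ 65. → (64, 65)

(64, 65)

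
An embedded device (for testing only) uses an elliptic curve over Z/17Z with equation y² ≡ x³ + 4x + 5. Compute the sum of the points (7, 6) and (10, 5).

(2, 15)

(7, 6) + (10, 5). λ = (5 - 6)/(10 - 7) ≡ 16/3 mod 17. 3⁻¹ ≡ 6 (mod 17), so λ ≡ 11.
  x = λ² - 7 - 10 = 121 - 17 ≡ 2; y = λ·(7 - 2) - 6 ≡ 15. → (2, 15)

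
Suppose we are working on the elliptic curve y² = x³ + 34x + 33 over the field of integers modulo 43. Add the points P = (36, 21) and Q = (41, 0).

(36, 21) + (41, 0). λ = (0 - 21)/(41 - 36) ≡ 22/5 mod 43. 5⁻¹ ≡ 26 (mod 43), so λ ≡ 13.
  x = λ² - 36 - 41 = 169 - 77 ≡ 6; y = λ·(36 - 6) - 21 ≡ 25. → (6, 25)

(6, 25)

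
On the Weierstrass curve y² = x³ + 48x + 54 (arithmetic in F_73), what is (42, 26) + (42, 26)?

tangent at (42, 26): λ = (3·42² + 48)/(2·26) ≡ 11/52. 52⁻¹ ≡ 66 (mod 73) since 52·66 = 3432 ≡ 1, so λ ≡ 11·66 ≡ 69.
  x = λ² - 42 - 42 = 4761 - 84 ≡ 5; y = λ·(42 - 5) - 26 ≡ 45. → (5, 45)

(5, 45)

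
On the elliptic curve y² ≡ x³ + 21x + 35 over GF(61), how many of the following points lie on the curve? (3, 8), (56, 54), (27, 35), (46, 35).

3

(3, 8): 8² ≡ 3, rhs ≡ 3 → on.
(56, 54): 54² ≡ 49, rhs ≡ 49 → on.
(27, 35): 35² ≡ 5, rhs ≡ 33 → off.
(46, 35): 35² ≡ 5, rhs ≡ 5 → on.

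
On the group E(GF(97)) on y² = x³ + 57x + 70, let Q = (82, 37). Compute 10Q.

Double-and-add on 10 = (1010)₂. Start with Q = (82, 37) for the leading 1-bit.
double: tangent at (82, 37): λ = (3·82² + 57)/(2·37) ≡ 53/74. 74⁻¹ ≡ 59 (mod 97) since 74·59 = 4366 ≡ 1, so λ ≡ 53·59 ≡ 23.
  x = λ² - 82 - 82 = 529 - 164 ≡ 74; y = λ·(82 - 74) - 37 ≡ 50. → (74, 50)
double: tangent at (74, 50): λ = (3·74² + 57)/(2·50) ≡ 92/3. 3⁻¹ ≡ 65 (mod 97) since 3·65 = 195 ≡ 1, so λ ≡ 92·65 ≡ 63.
  x = λ² - 74 - 74 = 3969 - 148 ≡ 38; y = λ·(74 - 38) - 50 ≡ 84. → (38, 84)
add Q: (38, 84) + (82, 37). λ = (37 - 84)/(82 - 38) ≡ 50/44 mod 97. 44⁻¹ ≡ 86 (mod 97) since 44·86 = 3784 ≡ 1, so λ ≡ 32.
  x = λ² - 38 - 82 = 1024 - 120 ≡ 31; y = λ·(38 - 31) - 84 ≡ 43. → (31, 43)
double: tangent at (31, 43): λ = (3·31² + 57)/(2·43) ≡ 30/86. 86⁻¹ ≡ 44 (mod 97), so λ ≡ 30·44 ≡ 59.
  x = λ² - 31 - 31 = 3481 - 62 ≡ 24; y = λ·(31 - 24) - 43 ≡ 79. → (24, 79)

(24, 79)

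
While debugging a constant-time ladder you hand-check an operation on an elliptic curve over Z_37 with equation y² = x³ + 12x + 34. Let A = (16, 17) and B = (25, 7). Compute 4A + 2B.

First 4A:
Repeated addition: build up to 4A.
2A: tangent at (16, 17): λ = (3·16² + 12)/(2·17) ≡ 3/34. 34⁻¹ ≡ 12 (mod 37), so λ ≡ 3·12 ≡ 36.
  x = λ² - 16 - 16 = 1296 - 32 ≡ 6; y = λ·(16 - 6) - 17 ≡ 10. → (6, 10)
3A: (6, 10) + (16, 17). λ = (17 - 10)/(16 - 6) ≡ 7/10 mod 37. 10⁻¹ ≡ 26 (mod 37) since 10·26 = 260 ≡ 1, so λ ≡ 34.
  x = λ² - 6 - 16 = 1156 - 22 ≡ 24; y = λ·(6 - 24) - 10 ≡ 7. → (24, 7)
4A: (24, 7) + (16, 17). λ = (17 - 7)/(16 - 24) ≡ 10/29 mod 37. 29⁻¹ ≡ 23 (mod 37) since 29·23 = 667 ≡ 1, so λ ≡ 8.
  x = λ² - 24 - 16 = 64 - 40 ≡ 24; y = λ·(24 - 24) - 7 ≡ 30. → (24, 30)
4A = (24, 30).
Next 2B:
Repeated addition: build up to 2B.
2B: tangent at (25, 7): λ = (3·25² + 12)/(2·7) ≡ 0/14. 14⁻¹ ≡ 8 (mod 37) since 14·8 = 112 ≡ 1, so λ ≡ 0·8 ≡ 0.
  x = λ² - 25 - 25 = 0 - 50 ≡ 24; y = λ·(25 - 24) - 7 ≡ 30. → (24, 30)
2B = (24, 30).
Finally 4A + 2B:
tangent at (24, 30): λ = (3·24² + 12)/(2·30) ≡ 1/23. 23⁻¹ ≡ 29 (mod 37), so λ ≡ 1·29 ≡ 29.
  x = λ² - 24 - 24 = 841 - 48 ≡ 16; y = λ·(24 - 16) - 30 ≡ 17. → (16, 17)

(16, 17)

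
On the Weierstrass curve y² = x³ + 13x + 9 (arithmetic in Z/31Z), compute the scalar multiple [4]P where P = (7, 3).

Double-and-add on 4 = (100)₂. Start with P = (7, 3) for the leading 1-bit.
double: tangent at (7, 3): λ = (3·7² + 13)/(2·3) ≡ 5/6. 6⁻¹ ≡ 26 (mod 31) since 6·26 = 156 ≡ 1, so λ ≡ 5·26 ≡ 6.
  x = λ² - 7 - 7 = 36 - 14 ≡ 22; y = λ·(7 - 22) - 3 ≡ 0. → (22, 0)
double: (22, 0) + (22, 0): same x and y₁ ≡ -y₂, so the sum is O.

O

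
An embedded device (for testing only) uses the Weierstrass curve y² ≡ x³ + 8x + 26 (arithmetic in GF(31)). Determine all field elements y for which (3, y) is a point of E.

none

x³ + 8x + 26 = 77 ≡ 15 (mod 31).
15 is a non-residue mod 31; no y exists.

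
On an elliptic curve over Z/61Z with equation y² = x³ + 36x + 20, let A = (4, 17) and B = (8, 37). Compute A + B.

(13, 60)

(4, 17) + (8, 37). λ = (37 - 17)/(8 - 4) ≡ 20/4 mod 61. 4⁻¹ ≡ 46 (mod 61), so λ ≡ 5.
  x = λ² - 4 - 8 = 25 - 12 ≡ 13; y = λ·(4 - 13) - 17 ≡ 60. → (13, 60)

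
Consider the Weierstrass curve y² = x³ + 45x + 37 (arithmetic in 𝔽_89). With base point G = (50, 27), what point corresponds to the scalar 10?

Repeated addition: build up to 10G.
2G: tangent at (50, 27): λ = (3·50² + 45)/(2·27) ≡ 69/54. 54⁻¹ ≡ 61 (mod 89), so λ ≡ 69·61 ≡ 26.
  x = λ² - 50 - 50 = 676 - 100 ≡ 42; y = λ·(50 - 42) - 27 ≡ 3. → (42, 3)
3G: (42, 3) + (50, 27). λ = (27 - 3)/(50 - 42) ≡ 24/8 mod 89. 8⁻¹ ≡ 78 (mod 89), so λ ≡ 3.
  x = λ² - 42 - 50 = 9 - 92 ≡ 6; y = λ·(42 - 6) - 3 ≡ 16. → (6, 16)
4G: (6, 16) + (50, 27). λ = (27 - 16)/(50 - 6) ≡ 11/44 mod 89. 44⁻¹ ≡ 87 (mod 89) since 44·87 = 3828 ≡ 1, so λ ≡ 67.
  x = λ² - 6 - 50 = 4489 - 56 ≡ 72; y = λ·(6 - 72) - 16 ≡ 12. → (72, 12)
5G: (72, 12) + (50, 27). λ = (27 - 12)/(50 - 72) ≡ 15/67 mod 89. 67⁻¹ ≡ 4 (mod 89), so λ ≡ 60.
  x = λ² - 72 - 50 = 3600 - 122 ≡ 7; y = λ·(72 - 7) - 12 ≡ 61. → (7, 61)
6G: (7, 61) + (50, 27). λ = (27 - 61)/(50 - 7) ≡ 55/43 mod 89. 43⁻¹ ≡ 29 (mod 89) since 43·29 = 1247 ≡ 1, so λ ≡ 82.
  x = λ² - 7 - 50 = 6724 - 57 ≡ 81; y = λ·(7 - 81) - 61 ≡ 12. → (81, 12)
7G: (81, 12) + (50, 27). λ = (27 - 12)/(50 - 81) ≡ 15/58 mod 89. 58⁻¹ ≡ 66 (mod 89), so λ ≡ 11.
  x = λ² - 81 - 50 = 121 - 131 ≡ 79; y = λ·(81 - 79) - 12 ≡ 10. → (79, 10)
8G: (79, 10) + (50, 27). λ = (27 - 10)/(50 - 79) ≡ 17/60 mod 89. 60⁻¹ ≡ 46 (mod 89), so λ ≡ 70.
  x = λ² - 79 - 50 = 4900 - 129 ≡ 54; y = λ·(79 - 54) - 10 ≡ 49. → (54, 49)
9G: (54, 49) + (50, 27). λ = (27 - 49)/(50 - 54) ≡ 67/85 mod 89. 85⁻¹ ≡ 22 (mod 89) since 85·22 = 1870 ≡ 1, so λ ≡ 50.
  x = λ² - 54 - 50 = 2500 - 104 ≡ 82; y = λ·(54 - 82) - 49 ≡ 64. → (82, 64)
10G: (82, 64) + (50, 27). λ = (27 - 64)/(50 - 82) ≡ 52/57 mod 89. 57⁻¹ ≡ 25 (mod 89) since 57·25 = 1425 ≡ 1, so λ ≡ 54.
  x = λ² - 82 - 50 = 2916 - 132 ≡ 25; y = λ·(82 - 25) - 64 ≡ 77. → (25, 77)

(25, 77)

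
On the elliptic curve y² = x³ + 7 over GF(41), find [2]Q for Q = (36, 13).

(35, 23)

tangent at (36, 13): λ = (3·36² + 0)/(2·13) ≡ 34/26. 26⁻¹ ≡ 30 (mod 41), so λ ≡ 34·30 ≡ 36.
  x = λ² - 36 - 36 = 1296 - 72 ≡ 35; y = λ·(36 - 35) - 13 ≡ 23. → (35, 23)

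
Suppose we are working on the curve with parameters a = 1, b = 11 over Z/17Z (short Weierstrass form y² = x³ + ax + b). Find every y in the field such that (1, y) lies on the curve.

8, 9

x³ + 1x + 11 = 13 ≡ 13 (mod 17).
Square roots of 13 mod 17: 8 and 9 (since 8² = 64 ≡ 13).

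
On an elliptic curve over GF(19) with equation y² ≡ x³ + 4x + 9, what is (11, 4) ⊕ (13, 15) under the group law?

(11, 4) + (13, 15). λ = (15 - 4)/(13 - 11) ≡ 11/2 mod 19. 2⁻¹ ≡ 10 (mod 19), so λ ≡ 15.
  x = λ² - 11 - 13 = 225 - 24 ≡ 11; y = λ·(11 - 11) - 4 ≡ 15. → (11, 15)

(11, 15)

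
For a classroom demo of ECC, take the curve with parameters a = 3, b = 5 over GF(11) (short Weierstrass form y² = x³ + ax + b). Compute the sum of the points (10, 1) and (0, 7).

(10, 1) + (0, 7). λ = (7 - 1)/(0 - 10) ≡ 6/1 mod 11. 1⁻¹ ≡ 1 (mod 11) since 1·1 = 1 ≡ 1, so λ ≡ 6.
  x = λ² - 10 - 0 = 36 - 10 ≡ 4; y = λ·(10 - 4) - 1 ≡ 2. → (4, 2)

(4, 2)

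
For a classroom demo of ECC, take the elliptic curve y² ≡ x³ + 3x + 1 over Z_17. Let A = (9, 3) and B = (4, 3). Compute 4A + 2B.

First 4A:
Double-and-add on 4 = (100)₂. Start with A = (9, 3) for the leading 1-bit.
double: tangent at (9, 3): λ = (3·9² + 3)/(2·3) ≡ 8/6. 6⁻¹ ≡ 3 (mod 17), so λ ≡ 8·3 ≡ 7.
  x = λ² - 9 - 9 = 49 - 18 ≡ 14; y = λ·(9 - 14) - 3 ≡ 13. → (14, 13)
double: tangent at (14, 13): λ = (3·14² + 3)/(2·13) ≡ 13/9. 9⁻¹ ≡ 2 (mod 17), so λ ≡ 13·2 ≡ 9.
  x = λ² - 14 - 14 = 81 - 28 ≡ 2; y = λ·(14 - 2) - 13 ≡ 10. → (2, 10)
4A = (2, 10).
Next 2B:
Repeated addition: build up to 2B.
2B: tangent at (4, 3): λ = (3·4² + 3)/(2·3) ≡ 0/6. 6⁻¹ ≡ 3 (mod 17), so λ ≡ 0·3 ≡ 0.
  x = λ² - 4 - 4 = 0 - 8 ≡ 9; y = λ·(4 - 9) - 3 ≡ 14. → (9, 14)
2B = (9, 14).
Finally 4A + 2B:
(2, 10) + (9, 14). λ = (14 - 10)/(9 - 2) ≡ 4/7 mod 17. 7⁻¹ ≡ 5 (mod 17) since 7·5 = 35 ≡ 1, so λ ≡ 3.
  x = λ² - 2 - 9 = 9 - 11 ≡ 15; y = λ·(2 - 15) - 10 ≡ 2. → (15, 2)

(15, 2)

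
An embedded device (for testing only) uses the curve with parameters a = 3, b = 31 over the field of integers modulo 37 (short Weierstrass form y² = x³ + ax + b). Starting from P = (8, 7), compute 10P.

Repeated addition: build up to 10P.
2P: tangent at (8, 7): λ = (3·8² + 3)/(2·7) ≡ 10/14. 14⁻¹ ≡ 8 (mod 37) since 14·8 = 112 ≡ 1, so λ ≡ 10·8 ≡ 6.
  x = λ² - 8 - 8 = 36 - 16 ≡ 20; y = λ·(8 - 20) - 7 ≡ 32. → (20, 32)
3P: (20, 32) + (8, 7). λ = (7 - 32)/(8 - 20) ≡ 12/25 mod 37. 25⁻¹ ≡ 3 (mod 37) since 25·3 = 75 ≡ 1, so λ ≡ 36.
  x = λ² - 20 - 8 = 1296 - 28 ≡ 10; y = λ·(20 - 10) - 32 ≡ 32. → (10, 32)
4P: (10, 32) + (8, 7). λ = (7 - 32)/(8 - 10) ≡ 12/35 mod 37. 35⁻¹ ≡ 18 (mod 37), so λ ≡ 31.
  x = λ² - 10 - 8 = 961 - 18 ≡ 18; y = λ·(10 - 18) - 32 ≡ 16. → (18, 16)
5P: (18, 16) + (8, 7). λ = (7 - 16)/(8 - 18) ≡ 28/27 mod 37. 27⁻¹ ≡ 11 (mod 37), so λ ≡ 12.
  x = λ² - 18 - 8 = 144 - 26 ≡ 7; y = λ·(18 - 7) - 16 ≡ 5. → (7, 5)
6P: (7, 5) + (8, 7). λ = (7 - 5)/(8 - 7) ≡ 2/1 mod 37. 1⁻¹ ≡ 1 (mod 37), so λ ≡ 2.
  x = λ² - 7 - 8 = 4 - 15 ≡ 26; y = λ·(7 - 26) - 5 ≡ 31. → (26, 31)
7P: (26, 31) + (8, 7). λ = (7 - 31)/(8 - 26) ≡ 13/19 mod 37. 19⁻¹ ≡ 2 (mod 37), so λ ≡ 26.
  x = λ² - 26 - 8 = 676 - 34 ≡ 13; y = λ·(26 - 13) - 31 ≡ 11. → (13, 11)
8P: (13, 11) + (8, 7). λ = (7 - 11)/(8 - 13) ≡ 33/32 mod 37. 32⁻¹ ≡ 22 (mod 37) since 32·22 = 704 ≡ 1, so λ ≡ 23.
  x = λ² - 13 - 8 = 529 - 21 ≡ 27; y = λ·(13 - 27) - 11 ≡ 0. → (27, 0)
9P: (27, 0) + (8, 7). λ = (7 - 0)/(8 - 27) ≡ 7/18 mod 37. 18⁻¹ ≡ 35 (mod 37), so λ ≡ 23.
  x = λ² - 27 - 8 = 529 - 35 ≡ 13; y = λ·(27 - 13) - 0 ≡ 26. → (13, 26)
10P: (13, 26) + (8, 7). λ = (7 - 26)/(8 - 13) ≡ 18/32 mod 37. 32⁻¹ ≡ 22 (mod 37) since 32·22 = 704 ≡ 1, so λ ≡ 26.
  x = λ² - 13 - 8 = 676 - 21 ≡ 26; y = λ·(13 - 26) - 26 ≡ 6. → (26, 6)

(26, 6)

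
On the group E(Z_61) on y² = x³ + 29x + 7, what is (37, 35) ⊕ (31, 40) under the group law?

(53, 19)

(37, 35) + (31, 40). λ = (40 - 35)/(31 - 37) ≡ 5/55 mod 61. 55⁻¹ ≡ 10 (mod 61), so λ ≡ 50.
  x = λ² - 37 - 31 = 2500 - 68 ≡ 53; y = λ·(37 - 53) - 35 ≡ 19. → (53, 19)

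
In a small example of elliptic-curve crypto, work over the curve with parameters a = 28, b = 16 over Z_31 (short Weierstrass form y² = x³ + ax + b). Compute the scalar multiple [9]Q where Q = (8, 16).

(8, 15)

Repeated addition: build up to 9Q.
2Q: tangent at (8, 16): λ = (3·8² + 28)/(2·16) ≡ 3/1. 1⁻¹ ≡ 1 (mod 31) since 1·1 = 1 ≡ 1, so λ ≡ 3·1 ≡ 3.
  x = λ² - 8 - 8 = 9 - 16 ≡ 24; y = λ·(8 - 24) - 16 ≡ 29. → (24, 29)
3Q: (24, 29) + (8, 16). λ = (16 - 29)/(8 - 24) ≡ 18/15 mod 31. 15⁻¹ ≡ 29 (mod 31) since 15·29 = 435 ≡ 1, so λ ≡ 26.
  x = λ² - 24 - 8 = 676 - 32 ≡ 24; y = λ·(24 - 24) - 29 ≡ 2. → (24, 2)
4Q: (24, 2) + (8, 16). λ = (16 - 2)/(8 - 24) ≡ 14/15 mod 31. 15⁻¹ ≡ 29 (mod 31), so λ ≡ 3.
  x = λ² - 24 - 8 = 9 - 32 ≡ 8; y = λ·(24 - 8) - 2 ≡ 15. → (8, 15)
5Q: (8, 15) + (8, 16): same x and y₁ ≡ -y₂, so the sum is 𝒪.
6Q: 𝒪 + (8, 16) = (8, 16) (identity).
7Q: tangent at (8, 16): λ = (3·8² + 28)/(2·16) ≡ 3/1. 1⁻¹ ≡ 1 (mod 31), so λ ≡ 3·1 ≡ 3.
  x = λ² - 8 - 8 = 9 - 16 ≡ 24; y = λ·(8 - 24) - 16 ≡ 29. → (24, 29)
8Q: (24, 29) + (8, 16). λ = (16 - 29)/(8 - 24) ≡ 18/15 mod 31. 15⁻¹ ≡ 29 (mod 31) since 15·29 = 435 ≡ 1, so λ ≡ 26.
  x = λ² - 24 - 8 = 676 - 32 ≡ 24; y = λ·(24 - 24) - 29 ≡ 2. → (24, 2)
9Q: (24, 2) + (8, 16). λ = (16 - 2)/(8 - 24) ≡ 14/15 mod 31. 15⁻¹ ≡ 29 (mod 31) since 15·29 = 435 ≡ 1, so λ ≡ 3.
  x = λ² - 24 - 8 = 9 - 32 ≡ 8; y = λ·(24 - 8) - 2 ≡ 15. → (8, 15)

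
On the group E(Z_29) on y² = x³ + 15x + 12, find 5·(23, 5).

Write P = (23, 5).
Repeated addition: build up to 5P.
2P: tangent at (23, 5): λ = (3·23² + 15)/(2·5) ≡ 7/10. 10⁻¹ ≡ 3 (mod 29) since 10·3 = 30 ≡ 1, so λ ≡ 7·3 ≡ 21.
  x = λ² - 23 - 23 = 441 - 46 ≡ 18; y = λ·(23 - 18) - 5 ≡ 13. → (18, 13)
3P: (18, 13) + (23, 5). λ = (5 - 13)/(23 - 18) ≡ 21/5 mod 29. 5⁻¹ ≡ 6 (mod 29), so λ ≡ 10.
  x = λ² - 18 - 23 = 100 - 41 ≡ 1; y = λ·(18 - 1) - 13 ≡ 12. → (1, 12)
4P: (1, 12) + (23, 5). λ = (5 - 12)/(23 - 1) ≡ 22/22 mod 29. 22⁻¹ ≡ 4 (mod 29) since 22·4 = 88 ≡ 1, so λ ≡ 1.
  x = λ² - 1 - 23 = 1 - 24 ≡ 6; y = λ·(1 - 6) - 12 ≡ 12. → (6, 12)
5P: (6, 12) + (23, 5). λ = (5 - 12)/(23 - 6) ≡ 22/17 mod 29. 17⁻¹ ≡ 12 (mod 29) since 17·12 = 204 ≡ 1, so λ ≡ 3.
  x = λ² - 6 - 23 = 9 - 29 ≡ 9; y = λ·(6 - 9) - 12 ≡ 8. → (9, 8)

(9, 8)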